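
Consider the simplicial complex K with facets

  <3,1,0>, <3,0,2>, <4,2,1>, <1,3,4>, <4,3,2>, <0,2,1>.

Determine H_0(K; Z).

H_0 = Z.

K has 5 vertices, 9 edges, 6 triangles.
rank ∂_0 = 0, rank ∂_1 = 4 ⇒ b_0 = 5 − 0 − 4 = 1; all invariant factors of ∂_1 are 1 so no torsion. So H_0 = Z.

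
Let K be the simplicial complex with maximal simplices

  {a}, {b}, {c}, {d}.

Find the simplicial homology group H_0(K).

H_0 ≅ Z^4.

Order the vertices as a < b < c < d. Listing each simplex with vertices in this order, K has dimension 0 with simplices:

  0-simplices (4): a, b, c, d

so the chain groups are C_0 ≅ Z^4.

Computing H_k = (kernel of ∂_k) / (image of ∂_{k+1}):

  H_0: rank C_0 − rank ∂_1 = 4 − 0 = 4, and there is no ∂_1, so H_0 = Z^4.

(K is a triangulation of a set of 4 points.)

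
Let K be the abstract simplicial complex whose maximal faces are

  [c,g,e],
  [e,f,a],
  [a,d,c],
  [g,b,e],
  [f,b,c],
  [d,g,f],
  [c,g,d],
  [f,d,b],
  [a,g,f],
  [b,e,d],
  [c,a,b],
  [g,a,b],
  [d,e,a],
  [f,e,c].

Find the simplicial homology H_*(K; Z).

H_0 ≅ Z,  H_1 ≅ Z^2,  H_2 ≅ Z.

Order the vertices as a < b < c < d < e < f < g. Listing each simplex with vertices in this order, K has dimension 2 with simplices:

  0-simplices (7): a, b, c, d, e, f, g
  1-simplices (21): ab, ac, ad, ae, af, ag, bc, bd, be, bf, bg, cd, ce, cf, cg, de, df, dg, ef, eg, fg
  2-simplices (14): abc, abg, acd, ade, aef, afg, bcf, bde, bdf, beg, cdg, cef, ceg, dfg

so the chain groups are C_0 ≅ Z^7, C_1 ≅ Z^21, C_2 ≅ Z^14.

Boundary ∂_1: C_1 → C_0 maps an edge to its endpoints' difference, ∂[p,q] = q − p. For instance
  ∂cd = d − c.
As a 7×21 matrix over Z this has rank 6, with invariant factors (1,1,1,1,1,1).

∂_2: C_2 → C_1 sends each 2-simplex [p,q,r] to [q,r] − [p,r] + [p,q]. For instance
  ∂dfg = fg − dg + df,
  ∂bcf = cf − bf + bc.
As a 21×14 matrix over Z this has rank 13, with invariant factors (1,1,1,1,1,1,1,1,1,1,1,1,1).

Reading off H_k = ker ∂_k / im ∂_{k+1}:

  H_0: rank C_0 − rank ∂_1 = 7 − 6 = 1, and the invariant factors of ∂_1 are all 1, so H_0 ≅ Z.
  H_1: rank ker ∂_1 − rank ∂_2 = (21 − 6) − 13 = 2, and the invariant factors of ∂_2 are all 1, so H_1 ≅ Z^2.
  H_2: rank ker ∂_2 − rank ∂_3 = (14 − 13) − 0 = 1, and there is no ∂_3, so H_2 ≅ Z.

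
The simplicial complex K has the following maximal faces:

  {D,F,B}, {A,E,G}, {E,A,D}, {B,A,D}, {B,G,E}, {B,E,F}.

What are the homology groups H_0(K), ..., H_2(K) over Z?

H_0 ≅ Z,  H_1 ≅ Z,  H_2 = 0.

Order the vertices as A < B < D < E < F < G. Listing each simplex with vertices in this order, K has dimension 2 with simplices:

  0-simplices (6): A, B, D, E, F, G
  1-simplices (12): AB, AD, AE, AG, BD, BE, BF, BG, DE, DF, EF, EG
  2-simplices (6): ABD, ADE, AEG, BDF, BEF, BEG

so the chain groups are C_0 ≅ Z^6, C_1 ≅ Z^12, C_2 ≅ Z^6.

Boundary ∂_1: C_1 → C_0 maps an edge to its endpoints' difference, ∂[p,q] = q − p. For instance
  ∂DE = E − D.
This gives a 6×12 integer matrix of rank 5; reducing to Smith normal form yields diagonal entries (1,1,1,1,1).

Boundary ∂_2: C_2 → C_1 acts by ∂[p,q,r] = [q,r] − [p,r] + [p,q]. For instance
  ∂BEF = EF − BF + BE,
  ∂BEG = EG − BG + BE.
As a 12×6 matrix over Z this has rank 6, with invariant factors (1,1,1,1,1,1).

Reading off H_k = ker ∂_k / im ∂_{k+1}:

  H_0: rank C_0 − rank ∂_1 = 6 − 5 = 1, and the invariant factors of ∂_1 are all 1, so H_0 ≅ Z.
  H_1: rank ker ∂_1 − rank ∂_2 = (12 − 5) − 6 = 1, and the invariant factors of ∂_2 are all 1, so H_1 ≅ Z.
  H_2: rank ker ∂_2 − rank ∂_3 = (6 − 6) − 0 = 0, and there is no ∂_3, so H_2 ≅ 0.

As a check, the Euler characteristic is 6 − 12 + 6 = 0, which agrees with 1 − 1 + 0 = 0.
(K is a triangulation of the cylinder S^1 x I.)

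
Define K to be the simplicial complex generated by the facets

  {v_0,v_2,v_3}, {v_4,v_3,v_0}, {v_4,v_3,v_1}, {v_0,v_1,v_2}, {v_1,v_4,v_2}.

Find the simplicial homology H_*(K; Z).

H_0 ≅ Z,  H_1 ≅ Z,  H_2 = 0.

We work with the vertex ordering v_0 < v_1 < v_2 < v_3 < v_4. The simplices of K, each written with vertices in increasing order, are:

  0-simplices (5): [v_0], [v_1], [v_2], [v_3], [v_4]
  1-simplices (10): [v_0,v_1], [v_0,v_2], [v_0,v_3], [v_0,v_4], [v_1,v_2], [v_1,v_3], [v_1,v_4], [v_2,v_3], [v_2,v_4], [v_3,v_4]
  2-simplices (5): [v_0,v_1,v_2], [v_0,v_2,v_3], [v_0,v_3,v_4], [v_1,v_2,v_4], [v_1,v_3,v_4]

Hence C_0 ≅ Z^5, C_1 ≅ Z^10, C_2 ≅ Z^5.

∂_1: C_1 → C_0 sends each edge [p,q] (with p < q) to q − p. For instance
  ∂[v_2,v_3] = [v_3] − [v_2].
As a 5×10 matrix over Z this has rank 4, with invariant factors (1,1,1,1).

Boundary ∂_2: C_2 → C_1 sends each 2-simplex [p,q,r] to [q,r] − [p,r] + [p,q]. For instance
  ∂[v_1,v_2,v_4] = [v_2,v_4] − [v_1,v_4] + [v_1,v_2],
  ∂[v_0,v_1,v_2] = [v_1,v_2] − [v_0,v_2] + [v_0,v_1].
This gives a 10×5 integer matrix of rank 5; reducing to Smith normal form yields diagonal entries (1,1,1,1,1).

Computing H_k = (kernel of ∂_k) / (image of ∂_{k+1}):

  H_0: rank C_0 − rank ∂_1 = 5 − 4 = 1, and the invariant factors of ∂_1 are all 1, so H_0 ≅ Z.
  H_1: rank ker ∂_1 − rank ∂_2 = (10 − 4) − 5 = 1, and the invariant factors of ∂_2 are all 1, so H_1 ≅ Z.
  H_2: rank ker ∂_2 − rank ∂_3 = (5 − 5) − 0 = 0, and there is no ∂_3, so H_2 ≅ 0.

As a check, the Euler characteristic is 5 − 10 + 5 = 0, which agrees with 1 − 1 + 0 = 0.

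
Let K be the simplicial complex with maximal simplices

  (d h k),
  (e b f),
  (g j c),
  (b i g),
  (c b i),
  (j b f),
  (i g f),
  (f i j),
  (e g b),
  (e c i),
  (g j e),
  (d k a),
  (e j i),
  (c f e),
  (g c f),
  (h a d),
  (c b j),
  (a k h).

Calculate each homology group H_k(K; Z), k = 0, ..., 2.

H_0 ≅ Z^2,  H_1 ≅ Z^2,  H_2 ≅ Z^2.

We work with the vertex ordering a < b < c < d < e < f < g < h < i < j < k. The simplices of K, each written with vertices in increasing order, are:

  0-simplices (11): a, b, c, d, e, f, g, h, i, j, k
  1-simplices (27): ad, ah, ak, bc, be, bf, bg, bi, bj, ce, cf, cg, ci, cj, dh, dk, ef, eg, ei, ej, fg, fi, fj, gi, gj, hk, ij
  2-simplices (18): adh, adk, ahk, bci, bcj, bef, beg, bfj, bgi, cef, cei, cfg, cgj, dhk, egj, eij, fgi, fij

so the chain groups are C_0 ≅ Z^11, C_1 ≅ Z^27, C_2 ≅ Z^18.

Boundary ∂_1: C_1 → C_0 maps an edge to its endpoints' difference, ∂[p,q] = q − p. For instance
  ∂ad = d − a.
The 11×27 boundary matrix has rank 9 and Smith normal form diag(1,1,1,1,1,1,1,1,1).

The boundary map ∂_2: C_2 → C_1 acts by ∂[p,q,r] = [q,r] − [p,r] + [p,q]. For instance
  ∂eij = ij − ej + ei,
  ∂bef = ef − bf + be.
As a 27×18 matrix over Z this has rank 16, with invariant factors (1,1,1,1,1,1,1,1,1,1,1,1,1,1,1,1).

Reading off H_k = ker ∂_k / im ∂_{k+1}:

  H_0: rank C_0 − rank ∂_1 = 11 − 9 = 2, and the invariant factors of ∂_1 are all 1, so H_0 ≅ Z^2.
  H_1: rank ker ∂_1 − rank ∂_2 = (27 − 9) − 16 = 2, and the invariant factors of ∂_2 are all 1, so H_1 ≅ Z^2.
  H_2: rank ker ∂_2 − rank ∂_3 = (18 − 16) − 0 = 2, and there is no ∂_3, so H_2 ≅ Z^2.

(K is a triangulation of the disjoint union of the 2-sphere S^2 and the torus T^2.)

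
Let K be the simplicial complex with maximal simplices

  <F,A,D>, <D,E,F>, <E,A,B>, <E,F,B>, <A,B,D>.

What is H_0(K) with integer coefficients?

H_0 = Z.

We work with the vertex ordering A < B < D < E < F. The simplices of K, each written with vertices in increasing order, are:

  0-simplices (5): A, B, D, E, F
  1-simplices (10): AB, AD, AE, AF, BD, BE, BF, DE, DF, EF
  2-simplices (5): ABD, ABE, ADF, BEF, DEF

Hence C_0 ≅ Z^5, C_1 ≅ Z^10, C_2 ≅ Z^5.

Boundary ∂_1: C_1 → C_0 is given by ∂[p,q] = [q] − [p]. For instance
  ∂BF = F − B.
The 5×10 boundary matrix has rank 4 and Smith normal form diag(1,1,1,1).

Boundary ∂_2: C_2 → C_1 acts by ∂[p,q,r] = [q,r] − [p,r] + [p,q]. For instance
  ∂ABE = BE − AE + AB,
  ∂DEF = EF − DF + DE.
The resulting 10×5 matrix has rank 5, and its Smith normal form has invariant factors (1,1,1,1,1).

Now H_k = ker ∂_k / im ∂_{k+1}, so:

  H_0: rank C_0 − rank ∂_1 = 5 − 4 = 1, and the invariant factors of ∂_1 are all 1, so H_0 = Z.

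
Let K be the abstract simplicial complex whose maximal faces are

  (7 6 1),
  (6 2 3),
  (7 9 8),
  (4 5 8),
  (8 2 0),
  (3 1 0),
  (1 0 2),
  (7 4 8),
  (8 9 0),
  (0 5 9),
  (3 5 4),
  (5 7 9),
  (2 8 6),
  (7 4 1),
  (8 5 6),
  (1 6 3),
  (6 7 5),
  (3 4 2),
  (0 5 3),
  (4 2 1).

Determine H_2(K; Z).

K has 10 vertices, 30 edges, 20 triangles.
rank ∂_2 = 20, rank ∂_3 = 0 ⇒ b_2 = 20 − 20 − 0 = 0. So H_2 = 0.

H_2 ≅ 0.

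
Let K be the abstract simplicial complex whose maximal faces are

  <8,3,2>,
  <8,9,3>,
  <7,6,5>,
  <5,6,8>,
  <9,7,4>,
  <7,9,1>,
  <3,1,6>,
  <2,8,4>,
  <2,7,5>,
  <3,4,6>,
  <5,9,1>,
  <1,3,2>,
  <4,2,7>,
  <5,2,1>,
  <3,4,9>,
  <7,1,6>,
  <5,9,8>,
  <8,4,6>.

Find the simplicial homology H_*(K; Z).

K has 9 vertices, 27 edges, 18 triangles.
rank ∂_0 = 0, rank ∂_1 = 8 ⇒ b_0 = 9 − 0 − 8 = 1; all invariant factors of ∂_1 are 1 so no torsion. So H_0 ≅ Z.
rank ∂_1 = 8, rank ∂_2 = 18 ⇒ b_1 = 27 − 8 − 18 = 1; ∂_2 has invariant factor(s) [2] giving torsion. So H_1 ≅ Z ⊕ Z_2.
rank ∂_2 = 18, rank ∂_3 = 0 ⇒ b_2 = 18 − 18 − 0 = 0. So H_2 ≅ 0.

H_0 ≅ Z,  H_1 ≅ Z ⊕ Z_2,  H_2 = 0.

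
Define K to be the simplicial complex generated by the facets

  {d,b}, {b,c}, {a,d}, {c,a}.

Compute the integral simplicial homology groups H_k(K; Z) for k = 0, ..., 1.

H_0 ≅ Z,  H_1 ≅ Z.

K has 4 vertices, 4 edges.
rank ∂_0 = 0, rank ∂_1 = 3 ⇒ b_0 = 4 − 0 − 3 = 1; all invariant factors of ∂_1 are 1 so no torsion. So H_0 = Z.
rank ∂_1 = 3, rank ∂_2 = 0 ⇒ b_1 = 4 − 3 − 0 = 1. So H_1 = Z.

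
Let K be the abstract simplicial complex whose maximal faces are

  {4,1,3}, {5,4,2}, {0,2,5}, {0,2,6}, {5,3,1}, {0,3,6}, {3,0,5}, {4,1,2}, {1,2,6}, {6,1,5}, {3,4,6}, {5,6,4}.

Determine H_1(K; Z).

K has 7 vertices, 18 edges, 12 triangles.
rank ∂_1 = 6, rank ∂_2 = 12 ⇒ b_1 = 18 − 6 − 12 = 0; ∂_2 has invariant factor(s) [2] giving torsion. So H_1 ≅ Z/2Z.

H_1 ≅ Z/2Z.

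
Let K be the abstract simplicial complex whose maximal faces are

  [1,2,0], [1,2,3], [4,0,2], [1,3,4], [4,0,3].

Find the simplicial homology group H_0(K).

H_0 = Z.

Fix the vertex order 0 < 1 < 2 < 3 < 4 and write every simplex with vertices in increasing order. Then dim K = 2 and the simplices of K are:

  0-simplices (5): [0], [1], [2], [3], [4]
  1-simplices (10): [0,1], [0,2], [0,3], [0,4], [1,2], [1,3], [1,4], [2,3], [2,4], [3,4]
  2-simplices (5): [0,1,2], [0,2,4], [0,3,4], [1,2,3], [1,3,4]

giving chain groups C_0 ≅ Z^5, C_1 ≅ Z^10, C_2 ≅ Z^5.

Boundary ∂_1: C_1 → C_0 is given by ∂[p,q] = [q] − [p]. For instance
  ∂[0,3] = [3] − [0].
As a 5×10 matrix over Z this has rank 4, with invariant factors (1,1,1,1).

The boundary map ∂_2: C_2 → C_1 acts by ∂[p,q,r] = [q,r] − [p,r] + [p,q]. For instance
  ∂[0,3,4] = [3,4] − [0,4] + [0,3],
  ∂[1,2,3] = [2,3] − [1,3] + [1,2].
This gives a 10×5 integer matrix of rank 5; reducing to Smith normal form yields diagonal entries (1,1,1,1,1).

From H_k ≅ ker(∂_k) / im(∂_{k+1}) we obtain:

  H_0: rank C_0 − rank ∂_1 = 5 − 4 = 1, and the invariant factors of ∂_1 are all 1, so H_0 ≅ Z.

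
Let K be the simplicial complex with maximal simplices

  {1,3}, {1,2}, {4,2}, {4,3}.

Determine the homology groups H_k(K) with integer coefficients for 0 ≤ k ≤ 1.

H_0 ≅ Z,  H_1 ≅ Z.

Fix the vertex order 1 < 2 < 3 < 4 and write every simplex with vertices in increasing order. Then dim K = 1 and the simplices of K are:

  0-simplices (4): [1], [2], [3], [4]
  1-simplices (4): [1,2], [1,3], [2,4], [3,4]

so the chain groups are C_0 ≅ Z^4, C_1 ≅ Z^4.

Boundary ∂_1: C_1 → C_0 is given by ∂[p,q] = [q] − [p]. For instance
  ∂[3,4] = [4] − [3].
As a 4×4 matrix over Z this has rank 3, with invariant factors (1,1,1).

Computing H_k = (kernel of ∂_k) / (image of ∂_{k+1}):

  H_0: rank C_0 − rank ∂_1 = 4 − 3 = 1, and the invariant factors of ∂_1 are all 1, so H_0 = Z.
  H_1: rank ker ∂_1 − rank ∂_2 = (4 − 3) − 0 = 1, and there is no ∂_2, so H_1 = Z.

As a check, the Euler characteristic is 4 − 4 = 0, which agrees with 1 − 1 = 0.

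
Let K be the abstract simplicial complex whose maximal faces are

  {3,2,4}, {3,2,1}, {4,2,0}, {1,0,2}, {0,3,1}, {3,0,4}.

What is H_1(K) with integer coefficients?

H_1 ≅ 0.

Fix the vertex order 0 < 1 < 2 < 3 < 4 and write every simplex with vertices in increasing order. Then dim K = 2 and the simplices of K are:

  0-simplices (5): [0], [1], [2], [3], [4]
  1-simplices (9): [0,1], [0,2], [0,3], [0,4], [1,2], [1,3], [2,3], [2,4], [3,4]
  2-simplices (6): [0,1,2], [0,1,3], [0,2,4], [0,3,4], [1,2,3], [2,3,4]

so the chain groups are C_0 ≅ Z^5, C_1 ≅ Z^9, C_2 ≅ Z^6.

The boundary map ∂_1: C_1 → C_0 is given by ∂[p,q] = [q] − [p].
As a 5×9 matrix over Z this has rank 4, with invariant factors (1,1,1,1).

The boundary map ∂_2: C_2 → C_1 maps a triangle to the signed sum of its edges. For instance
  ∂[0,2,4] = [2,4] − [0,4] + [0,2],
  ∂[0,1,2] = [1,2] − [0,2] + [0,1].
The 9×6 boundary matrix has rank 5 and Smith normal form diag(1,1,1,1,1).

Now H_k = ker ∂_k / im ∂_{k+1}, so:

  H_1: rank ker ∂_1 − rank ∂_2 = (9 − 4) − 5 = 0, and the invariant factors of ∂_2 are all 1, so H_1 = 0.

(K is a triangulation of the 2-sphere S^2.)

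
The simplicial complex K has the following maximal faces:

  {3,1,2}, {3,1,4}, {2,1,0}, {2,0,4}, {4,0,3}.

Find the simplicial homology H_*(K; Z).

Order the vertices as 0 < 1 < 2 < 3 < 4. Listing each simplex with vertices in this order, K has dimension 2 with simplices:

  0-simplices (5): [0], [1], [2], [3], [4]
  1-simplices (10): [0,1], [0,2], [0,3], [0,4], [1,2], [1,3], [1,4], [2,3], [2,4], [3,4]
  2-simplices (5): [0,1,2], [0,2,4], [0,3,4], [1,2,3], [1,3,4]

Hence C_0 ≅ Z^5, C_1 ≅ Z^10, C_2 ≅ Z^5.

∂_1: C_1 → C_0 is given by ∂[p,q] = [q] − [p]. For instance
  ∂[2,4] = [4] − [2].
The resulting 5×10 matrix has rank 4, and its Smith normal form has invariant factors (1,1,1,1).

∂_2: C_2 → C_1 acts by ∂[p,q,r] = [q,r] − [p,r] + [p,q]. For instance
  ∂[0,3,4] = [3,4] − [0,4] + [0,3],
  ∂[0,1,2] = [1,2] − [0,2] + [0,1].
This gives a 10×5 integer matrix of rank 5; reducing to Smith normal form yields diagonal entries (1,1,1,1,1).

Computing H_k = (kernel of ∂_k) / (image of ∂_{k+1}):

  H_0: rank C_0 − rank ∂_1 = 5 − 4 = 1, and the invariant factors of ∂_1 are all 1, so H_0 = Z.
  H_1: rank ker ∂_1 − rank ∂_2 = (10 − 4) − 5 = 1, and the invariant factors of ∂_2 are all 1, so H_1 = Z.
  H_2: rank ker ∂_2 − rank ∂_3 = (5 − 5) − 0 = 0, and there is no ∂_3, so H_2 = 0.

H_0 ≅ Z,  H_1 ≅ Z,  H_2 = 0.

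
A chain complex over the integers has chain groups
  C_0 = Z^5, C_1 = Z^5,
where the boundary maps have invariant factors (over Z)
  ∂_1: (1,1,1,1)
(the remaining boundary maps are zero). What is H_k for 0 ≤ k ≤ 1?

H_0: b_0 = 5 − 0 − 4 = 1; torsion from ∂_1 factors > 1: none. So H_0 = Z.
H_1: b_1 = 5 − 4 − 0 = 1; torsion from ∂_2 factors > 1: none. So H_1 = Z.

H_0 = Z,  H_1 = Z.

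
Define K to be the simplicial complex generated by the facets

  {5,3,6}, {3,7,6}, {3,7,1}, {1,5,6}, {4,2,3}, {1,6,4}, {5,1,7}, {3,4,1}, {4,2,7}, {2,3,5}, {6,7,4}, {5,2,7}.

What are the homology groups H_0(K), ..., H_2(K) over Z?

Fix the vertex order 1 < 2 < 3 < 4 < 5 < 6 < 7 and write every simplex with vertices in increasing order. Then dim K = 2 and the simplices of K are:

  0-simplices (7): [1], [2], [3], [4], [5], [6], [7]
  1-simplices (18): [1,3], [1,4], [1,5], [1,6], [1,7], [2,3], [2,4], [2,5], [2,7], [3,4], [3,5], [3,6], [3,7], [4,6], [4,7], [5,6], [5,7], [6,7]
  2-simplices (12): [1,3,4], [1,3,7], [1,4,6], [1,5,6], [1,5,7], [2,3,4], [2,3,5], [2,4,7], [2,5,7], [3,5,6], [3,6,7], [4,6,7]

giving chain groups C_0 ≅ Z^7, C_1 ≅ Z^18, C_2 ≅ Z^12.

∂_1: C_1 → C_0 is given by ∂[p,q] = [q] − [p].
The resulting 7×18 matrix has rank 6, and its Smith normal form has invariant factors (1,1,1,1,1,1).

Boundary ∂_2: C_2 → C_1 maps a triangle to the signed sum of its edges. For instance
  ∂[1,3,4] = [3,4] − [1,4] + [1,3],
  ∂[2,5,7] = [5,7] − [2,7] + [2,5].
The 18×12 boundary matrix has rank 12 and Smith normal form diag(1,1,1,1,1,1,1,1,1,1,1,2).

Computing H_k = (kernel of ∂_k) / (image of ∂_{k+1}):

  H_0: rank C_0 − rank ∂_1 = 7 − 6 = 1, and the invariant factors of ∂_1 are all 1, so H_0 ≅ Z.
  H_1: rank ker ∂_1 − rank ∂_2 = (18 − 6) − 12 = 0, and ∂_2 has invariant factor 2 > 1, so H_1 ≅ Z/2.
  H_2: rank ker ∂_2 − rank ∂_3 = (12 − 12) − 0 = 0, and there is no ∂_3, so H_2 ≅ 0.

H_0 = Z,  H_1 = Z/2,  H_2 = 0.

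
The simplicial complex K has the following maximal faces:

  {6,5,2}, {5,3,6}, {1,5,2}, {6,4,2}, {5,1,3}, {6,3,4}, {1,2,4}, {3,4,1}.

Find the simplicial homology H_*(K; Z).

We work with the vertex ordering 1 < 2 < 3 < 4 < 5 < 6. The simplices of K, each written with vertices in increasing order, are:

  0-simplices (6): [1], [2], [3], [4], [5], [6]
  1-simplices (12): [1,2], [1,3], [1,4], [1,5], [2,4], [2,5], [2,6], [3,4], [3,5], [3,6], [4,6], [5,6]
  2-simplices (8): [1,2,4], [1,2,5], [1,3,4], [1,3,5], [2,4,6], [2,5,6], [3,4,6], [3,5,6]

so the chain groups are C_0 ≅ Z^6, C_1 ≅ Z^12, C_2 ≅ Z^8.

The boundary map ∂_1: C_1 → C_0 sends each edge [p,q] (with p < q) to q − p.
The resulting 6×12 matrix has rank 5, and its Smith normal form has invariant factors (1,1,1,1,1).

∂_2: C_2 → C_1 maps a triangle to the signed sum of its edges. For instance
  ∂[3,5,6] = [5,6] − [3,6] + [3,5],
  ∂[1,2,5] = [2,5] − [1,5] + [1,2].
The 12×8 boundary matrix has rank 7 and Smith normal form diag(1,1,1,1,1,1,1).

Reading off H_k = ker ∂_k / im ∂_{k+1}:

  H_0: rank C_0 − rank ∂_1 = 6 − 5 = 1, and the invariant factors of ∂_1 are all 1, so H_0 = Z.
  H_1: rank ker ∂_1 − rank ∂_2 = (12 − 5) − 7 = 0, and the invariant factors of ∂_2 are all 1, so H_1 = 0.
  H_2: rank ker ∂_2 − rank ∂_3 = (8 − 7) − 0 = 1, and there is no ∂_3, so H_2 = Z.

(K is a triangulation of the 2-sphere S^2.)

H_0 ≅ Z,  H_1 = 0,  H_2 ≅ Z.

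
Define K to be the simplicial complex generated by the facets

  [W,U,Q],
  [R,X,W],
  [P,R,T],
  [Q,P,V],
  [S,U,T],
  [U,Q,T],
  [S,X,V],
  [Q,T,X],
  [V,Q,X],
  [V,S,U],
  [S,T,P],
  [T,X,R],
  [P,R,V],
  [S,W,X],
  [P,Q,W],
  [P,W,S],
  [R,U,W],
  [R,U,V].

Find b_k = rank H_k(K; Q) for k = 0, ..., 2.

b_0 = 1, b_1 = 2, b_2 = 1.

We work with the vertex ordering P < Q < R < S < T < U < V < W < X. The simplices of K, each written with vertices in increasing order, are:

  0-simplices (9): P, Q, R, S, T, U, V, W, X
  1-simplices (27): PQ, PR, PS, PT, PV, PW, QT, QU, QV, QW, QX, RT, RU, RV, RW, RX, ST, SU, SV, SW, SX, TU, TX, UV, UW, VX, WX
  2-simplices (18): PQV, PQW, PRT, PRV, PST, PSW, QTU, QTX, QUW, QVX, RTX, RUV, RUW, RWX, STU, SUV, SVX, SWX

so the chain groups are C_0 ≅ Z^9, C_1 ≅ Z^27, C_2 ≅ Z^18.

∂_1: C_1 → C_0 sends each edge [p,q] (with p < q) to q − p. For instance
  ∂SW = W − S.
This gives a 9×27 integer matrix of rank 8; reducing to Smith normal form yields diagonal entries (1,1,1,1,1,1,1,1).

Boundary ∂_2: C_2 → C_1 sends each 2-simplex [p,q,r] to [q,r] − [p,r] + [p,q]. For instance
  ∂SUV = UV − SV + SU,
  ∂STU = TU − SU + ST.
The 27×18 boundary matrix has rank 17 and Smith normal form diag(1,1,1,1,1,1,1,1,1,1,1,1,1,1,1,1,1).

Reading off H_k = ker ∂_k / im ∂_{k+1}:

  H_0: rank C_0 − rank ∂_1 = 9 − 8 = 1, and the invariant factors of ∂_1 are all 1, so H_0 ≅ Z.
  H_1: rank ker ∂_1 − rank ∂_2 = (27 − 8) − 17 = 2, and the invariant factors of ∂_2 are all 1, so H_1 ≅ Z^2.
  H_2: rank ker ∂_2 − rank ∂_3 = (18 − 17) − 0 = 1, and there is no ∂_3, so H_2 ≅ Z.

(K is a triangulation of the torus T^2.)

Hence the Betti numbers are b_0 = 1, b_1 = 2, b_2 = 1.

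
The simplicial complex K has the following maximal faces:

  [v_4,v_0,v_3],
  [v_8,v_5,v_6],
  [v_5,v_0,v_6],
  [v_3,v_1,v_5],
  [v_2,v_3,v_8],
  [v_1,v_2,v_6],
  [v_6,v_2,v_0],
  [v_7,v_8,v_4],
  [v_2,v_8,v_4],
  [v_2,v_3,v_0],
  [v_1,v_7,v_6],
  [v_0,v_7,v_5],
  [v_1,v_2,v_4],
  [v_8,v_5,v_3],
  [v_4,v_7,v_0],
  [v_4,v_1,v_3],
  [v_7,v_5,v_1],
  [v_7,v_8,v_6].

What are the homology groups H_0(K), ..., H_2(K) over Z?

We work with the vertex ordering v_0 < v_1 < v_2 < v_3 < v_4 < v_5 < v_6 < v_7 < v_8. The simplices of K, each written with vertices in increasing order, are:

  0-simplices (9): [v_0], [v_1], [v_2], [v_3], [v_4], [v_5], [v_6], [v_7], [v_8]
  1-simplices (27): (27 of them)
  2-simplices (18): (18 of them)

Hence C_0 ≅ Z^9, C_1 ≅ Z^27, C_2 ≅ Z^18.

∂_1: C_1 → C_0 maps an edge to its endpoints' difference, ∂[p,q] = q − p.
As a 9×27 matrix over Z this has rank 8, with invariant factors (1,1,1,1,1,1,1,1).

The boundary map ∂_2: C_2 → C_1 sends each 2-simplex [p,q,r] to [q,r] − [p,r] + [p,q]. For instance
  ∂[v_0,v_2,v_6] = [v_2,v_6] − [v_0,v_6] + [v_0,v_2],
  ∂[v_1,v_3,v_4] = [v_3,v_4] − [v_1,v_4] + [v_1,v_3].
This gives a 27×18 integer matrix of rank 18; reducing to Smith normal form yields diagonal entries (1,1,1,1,1,1,1,1,1,1,1,1,1,1,1,1,1,2).

Now H_k = ker ∂_k / im ∂_{k+1}, so:

  H_0: rank C_0 − rank ∂_1 = 9 − 8 = 1, and the invariant factors of ∂_1 are all 1, so H_0 = Z.
  H_1: rank ker ∂_1 − rank ∂_2 = (27 − 8) − 18 = 1, and ∂_2 has invariant factor 2 > 1, so H_1 = Z ⊕ Z/2.
  H_2: rank ker ∂_2 − rank ∂_3 = (18 − 18) − 0 = 0, and there is no ∂_3, so H_2 = 0.

As a check, the Euler characteristic is 9 − 27 + 18 = 0, which agrees with 1 − 1 + 0 = 0.
(K is a triangulation of the Klein bottle.)

H_0 ≅ Z,  H_1 ≅ Z ⊕ Z/2,  H_2 = 0.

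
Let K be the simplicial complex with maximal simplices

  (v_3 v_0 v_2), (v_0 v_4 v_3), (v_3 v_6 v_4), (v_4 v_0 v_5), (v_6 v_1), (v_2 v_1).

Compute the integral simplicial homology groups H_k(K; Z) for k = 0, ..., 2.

H_0 = Z,  H_1 = Z,  H_2 = 0.

We work with the vertex ordering v_0 < v_1 < v_2 < v_3 < v_4 < v_5 < v_6. The simplices of K, each written with vertices in increasing order, are:

  0-simplices (7): [v_0], [v_1], [v_2], [v_3], [v_4], [v_5], [v_6]
  1-simplices (11): [v_0,v_2], [v_0,v_3], [v_0,v_4], [v_0,v_5], [v_1,v_2], [v_1,v_6], [v_2,v_3], [v_3,v_4], [v_3,v_6], [v_4,v_5], [v_4,v_6]
  2-simplices (4): [v_0,v_2,v_3], [v_0,v_3,v_4], [v_0,v_4,v_5], [v_3,v_4,v_6]

so the chain groups are C_0 ≅ Z^7, C_1 ≅ Z^11, C_2 ≅ Z^4.

Boundary ∂_1: C_1 → C_0 maps an edge to its endpoints' difference, ∂[p,q] = q − p. For instance
  ∂[v_3,v_4] = [v_4] − [v_3].
The 7×11 boundary matrix has rank 6 and Smith normal form diag(1,1,1,1,1,1).

Boundary ∂_2: C_2 → C_1 maps a triangle to the signed sum of its edges. For instance
  ∂[v_0,v_4,v_5] = [v_4,v_5] − [v_0,v_5] + [v_0,v_4],
  ∂[v_3,v_4,v_6] = [v_4,v_6] − [v_3,v_6] + [v_3,v_4].
The 11×4 boundary matrix has rank 4 and Smith normal form diag(1,1,1,1).

Now H_k = ker ∂_k / im ∂_{k+1}, so:

  H_0: rank C_0 − rank ∂_1 = 7 − 6 = 1, and the invariant factors of ∂_1 are all 1, so H_0 = Z.
  H_1: rank ker ∂_1 − rank ∂_2 = (11 − 6) − 4 = 1, and the invariant factors of ∂_2 are all 1, so H_1 = Z.
  H_2: rank ker ∂_2 − rank ∂_3 = (4 − 4) − 0 = 0, and there is no ∂_3, so H_2 = 0.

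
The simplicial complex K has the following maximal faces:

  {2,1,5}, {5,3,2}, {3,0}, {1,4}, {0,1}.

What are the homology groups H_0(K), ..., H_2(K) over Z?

Fix the vertex order 0 < 1 < 2 < 3 < 4 < 5 and write every simplex with vertices in increasing order. Then dim K = 2 and the simplices of K are:

  0-simplices (6): [0], [1], [2], [3], [4], [5]
  1-simplices (8): [0,1], [0,3], [1,2], [1,4], [1,5], [2,3], [2,5], [3,5]
  2-simplices (2): [1,2,5], [2,3,5]

so the chain groups are C_0 ≅ Z^6, C_1 ≅ Z^8, C_2 ≅ Z^2.

Boundary ∂_1: C_1 → C_0 sends each edge [p,q] (with p < q) to q − p.
The resulting 6×8 matrix has rank 5, and its Smith normal form has invariant factors (1,1,1,1,1).

∂_2: C_2 → C_1 sends each 2-simplex [p,q,r] to [q,r] − [p,r] + [p,q]. For instance
  ∂[2,3,5] = [3,5] − [2,5] + [2,3],
  ∂[1,2,5] = [2,5] − [1,5] + [1,2].
As a 8×2 matrix over Z this has rank 2, with invariant factors (1,1).

Now H_k = ker ∂_k / im ∂_{k+1}, so:

  H_0: rank C_0 − rank ∂_1 = 6 − 5 = 1, and the invariant factors of ∂_1 are all 1, so H_0 = Z.
  H_1: rank ker ∂_1 − rank ∂_2 = (8 − 5) − 2 = 1, and the invariant factors of ∂_2 are all 1, so H_1 = Z.
  H_2: rank ker ∂_2 − rank ∂_3 = (2 − 2) − 0 = 0, and there is no ∂_3, so H_2 = 0.

H_0 = Z,  H_1 = Z,  H_2 = 0.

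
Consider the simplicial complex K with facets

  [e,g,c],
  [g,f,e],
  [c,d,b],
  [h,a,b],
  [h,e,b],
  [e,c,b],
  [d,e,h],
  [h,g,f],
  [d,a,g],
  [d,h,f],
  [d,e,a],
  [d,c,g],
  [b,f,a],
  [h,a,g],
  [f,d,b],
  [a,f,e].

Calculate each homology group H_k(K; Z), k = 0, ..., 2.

H_0 = Z,  H_1 = Z^2,  H_2 = Z.

K has 8 vertices, 24 edges, 16 triangles.
rank ∂_0 = 0, rank ∂_1 = 7 ⇒ b_0 = 8 − 0 − 7 = 1; all invariant factors of ∂_1 are 1 so no torsion. So H_0 ≅ Z.
rank ∂_1 = 7, rank ∂_2 = 15 ⇒ b_1 = 24 − 7 − 15 = 2; all invariant factors of ∂_2 are 1 so no torsion. So H_1 ≅ Z^2.
rank ∂_2 = 15, rank ∂_3 = 0 ⇒ b_2 = 16 − 15 − 0 = 1. So H_2 ≅ Z.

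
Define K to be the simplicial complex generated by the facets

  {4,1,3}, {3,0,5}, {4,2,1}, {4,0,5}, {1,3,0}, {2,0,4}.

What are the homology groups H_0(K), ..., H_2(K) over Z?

H_0 ≅ Z,  H_1 ≅ Z,  H_2 = 0.

We work with the vertex ordering 0 < 1 < 2 < 3 < 4 < 5. The simplices of K, each written with vertices in increasing order, are:

  0-simplices (6): [0], [1], [2], [3], [4], [5]
  1-simplices (12): [0,1], [0,2], [0,3], [0,4], [0,5], [1,2], [1,3], [1,4], [2,4], [3,4], [3,5], [4,5]
  2-simplices (6): [0,1,3], [0,2,4], [0,3,5], [0,4,5], [1,2,4], [1,3,4]

giving chain groups C_0 ≅ Z^6, C_1 ≅ Z^12, C_2 ≅ Z^6.

∂_1: C_1 → C_0 maps an edge to its endpoints' difference, ∂[p,q] = q − p.
The 6×12 boundary matrix has rank 5 and Smith normal form diag(1,1,1,1,1).

The boundary map ∂_2: C_2 → C_1 sends each 2-simplex [p,q,r] to [q,r] − [p,r] + [p,q]. For instance
  ∂[0,3,5] = [3,5] − [0,5] + [0,3],
  ∂[0,2,4] = [2,4] − [0,4] + [0,2].
This gives a 12×6 integer matrix of rank 6; reducing to Smith normal form yields diagonal entries (1,1,1,1,1,1).

Computing H_k = (kernel of ∂_k) / (image of ∂_{k+1}):

  H_0: rank C_0 − rank ∂_1 = 6 − 5 = 1, and the invariant factors of ∂_1 are all 1, so H_0 ≅ Z.
  H_1: rank ker ∂_1 − rank ∂_2 = (12 − 5) − 6 = 1, and the invariant factors of ∂_2 are all 1, so H_1 ≅ Z.
  H_2: rank ker ∂_2 − rank ∂_3 = (6 − 6) − 0 = 0, and there is no ∂_3, so H_2 ≅ 0.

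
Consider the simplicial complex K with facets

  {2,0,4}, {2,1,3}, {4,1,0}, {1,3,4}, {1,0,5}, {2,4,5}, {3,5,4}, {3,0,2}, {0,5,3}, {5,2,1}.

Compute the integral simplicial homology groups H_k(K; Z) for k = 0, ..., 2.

We work with the vertex ordering 0 < 1 < 2 < 3 < 4 < 5. The simplices of K, each written with vertices in increasing order, are:

  0-simplices (6): [0], [1], [2], [3], [4], [5]
  1-simplices (15): [0,1], [0,2], [0,3], [0,4], [0,5], [1,2], [1,3], [1,4], [1,5], [2,3], [2,4], [2,5], [3,4], [3,5], [4,5]
  2-simplices (10): [0,1,4], [0,1,5], [0,2,3], [0,2,4], [0,3,5], [1,2,3], [1,2,5], [1,3,4], [2,4,5], [3,4,5]

giving chain groups C_0 ≅ Z^6, C_1 ≅ Z^15, C_2 ≅ Z^10.

The boundary map ∂_1: C_1 → C_0 sends each edge [p,q] (with p < q) to q − p.
The resulting 6×15 matrix has rank 5, and its Smith normal form has invariant factors (1,1,1,1,1).

Boundary ∂_2: C_2 → C_1 sends each 2-simplex [p,q,r] to [q,r] − [p,r] + [p,q]. For instance
  ∂[3,4,5] = [4,5] − [3,5] + [3,4],
  ∂[0,2,3] = [2,3] − [0,3] + [0,2].
The resulting 15×10 matrix has rank 10, and its Smith normal form has invariant factors (1,1,1,1,1,1,1,1,1,2).

Computing H_k = (kernel of ∂_k) / (image of ∂_{k+1}):

  H_0: rank C_0 − rank ∂_1 = 6 − 5 = 1, and the invariant factors of ∂_1 are all 1, so H_0 = Z.
  H_1: rank ker ∂_1 − rank ∂_2 = (15 − 5) − 10 = 0, and ∂_2 has invariant factor 2 > 1, so H_1 = Z/2.
  H_2: rank ker ∂_2 − rank ∂_3 = (10 − 10) − 0 = 0, and there is no ∂_3, so H_2 = 0.

(K is a triangulation of the real projective plane RP^2.)

H_0 = Z,  H_1 = Z/2,  H_2 = 0.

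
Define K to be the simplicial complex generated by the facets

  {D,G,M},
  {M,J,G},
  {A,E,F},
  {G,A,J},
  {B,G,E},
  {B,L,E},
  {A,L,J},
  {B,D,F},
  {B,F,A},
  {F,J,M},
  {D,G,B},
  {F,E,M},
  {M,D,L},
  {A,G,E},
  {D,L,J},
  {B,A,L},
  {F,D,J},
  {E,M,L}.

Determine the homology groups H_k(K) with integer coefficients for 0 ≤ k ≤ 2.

H_0 = Z,  H_1 = Z ⊕ Z/2Z,  H_2 = 0.

Order the vertices as A < B < D < E < F < G < J < L < M. Listing each simplex with vertices in this order, K has dimension 2 with simplices:

  0-simplices (9): A, B, D, E, F, G, J, L, M
  1-simplices (27): AB, AE, AF, AG, AJ, AL, BD, BE, BF, BG, BL, DF, DG, DJ, DL, DM, EF, EG, EL, EM, FJ, FM, GJ, GM, JL, JM, LM
  2-simplices (18): ABF, ABL, AEF, AEG, AGJ, AJL, BDF, BDG, BEG, BEL, DFJ, DGM, DJL, DLM, EFM, ELM, FJM, GJM

Hence C_0 ≅ Z^9, C_1 ≅ Z^27, C_2 ≅ Z^18.

Boundary ∂_1: C_1 → C_0 maps an edge to its endpoints' difference, ∂[p,q] = q − p. For instance
  ∂BF = F − B.
The resulting 9×27 matrix has rank 8, and its Smith normal form has invariant factors (1,1,1,1,1,1,1,1).

Boundary ∂_2: C_2 → C_1 acts by ∂[p,q,r] = [q,r] − [p,r] + [p,q]. For instance
  ∂GJM = JM − GM + GJ,
  ∂BEG = EG − BG + BE.
This gives a 27×18 integer matrix of rank 18; reducing to Smith normal form yields diagonal entries (1,1,1,1,1,1,1,1,1,1,1,1,1,1,1,1,1,2).

Computing H_k = (kernel of ∂_k) / (image of ∂_{k+1}):

  H_0: rank C_0 − rank ∂_1 = 9 − 8 = 1, and the invariant factors of ∂_1 are all 1, so H_0 = Z.
  H_1: rank ker ∂_1 − rank ∂_2 = (27 − 8) − 18 = 1, and ∂_2 has invariant factor 2 > 1, so H_1 = Z ⊕ Z/2Z.
  H_2: rank ker ∂_2 − rank ∂_3 = (18 − 18) − 0 = 0, and there is no ∂_3, so H_2 = 0.

As a check, the Euler characteristic is 9 − 27 + 18 = 0, which agrees with 1 − 1 + 0 = 0.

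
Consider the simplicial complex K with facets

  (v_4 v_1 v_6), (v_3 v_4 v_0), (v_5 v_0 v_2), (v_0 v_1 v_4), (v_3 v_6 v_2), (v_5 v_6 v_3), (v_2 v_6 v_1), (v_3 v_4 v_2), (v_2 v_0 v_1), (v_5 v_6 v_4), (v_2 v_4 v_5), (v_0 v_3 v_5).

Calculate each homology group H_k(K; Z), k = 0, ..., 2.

H_0 ≅ Z,  H_1 ≅ Z/2,  H_2 = 0.

We work with the vertex ordering v_0 < v_1 < v_2 < v_3 < v_4 < v_5 < v_6. The simplices of K, each written with vertices in increasing order, are:

  0-simplices (7): [v_0], [v_1], [v_2], [v_3], [v_4], [v_5], [v_6]
  1-simplices (18): (18 of them)
  2-simplices (12): (12 of them)

so the chain groups are C_0 ≅ Z^7, C_1 ≅ Z^18, C_2 ≅ Z^12.

∂_1: C_1 → C_0 maps an edge to its endpoints' difference, ∂[p,q] = q − p. For instance
  ∂[v_1,v_6] = [v_6] − [v_1].
As a 7×18 matrix over Z this has rank 6, with invariant factors (1,1,1,1,1,1).

∂_2: C_2 → C_1 sends each 2-simplex [p,q,r] to [q,r] − [p,r] + [p,q]. For instance
  ∂[v_3,v_5,v_6] = [v_5,v_6] − [v_3,v_6] + [v_3,v_5],
  ∂[v_0,v_3,v_4] = [v_3,v_4] − [v_0,v_4] + [v_0,v_3].
The resulting 18×12 matrix has rank 12, and its Smith normal form has invariant factors (1,1,1,1,1,1,1,1,1,1,1,2).

From H_k ≅ ker(∂_k) / im(∂_{k+1}) we obtain:

  H_0: rank C_0 − rank ∂_1 = 7 − 6 = 1, and the invariant factors of ∂_1 are all 1, so H_0 = Z.
  H_1: rank ker ∂_1 − rank ∂_2 = (18 − 6) − 12 = 0, and ∂_2 has invariant factor 2 > 1, so H_1 = Z/2.
  H_2: rank ker ∂_2 − rank ∂_3 = (12 − 12) − 0 = 0, and there is no ∂_3, so H_2 = 0.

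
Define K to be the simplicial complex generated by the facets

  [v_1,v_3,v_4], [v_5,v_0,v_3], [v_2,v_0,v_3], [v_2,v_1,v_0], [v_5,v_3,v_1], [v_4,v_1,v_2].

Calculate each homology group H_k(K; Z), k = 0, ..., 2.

H_0 = Z,  H_1 = Z,  H_2 = 0.

Fix the vertex order v_0 < v_1 < v_2 < v_3 < v_4 < v_5 and write every simplex with vertices in increasing order. Then dim K = 2 and the simplices of K are:

  0-simplices (6): [v_0], [v_1], [v_2], [v_3], [v_4], [v_5]
  1-simplices (12): [v_0,v_1], [v_0,v_2], [v_0,v_3], [v_0,v_5], [v_1,v_2], [v_1,v_3], [v_1,v_4], [v_1,v_5], [v_2,v_3], [v_2,v_4], [v_3,v_4], [v_3,v_5]
  2-simplices (6): [v_0,v_1,v_2], [v_0,v_2,v_3], [v_0,v_3,v_5], [v_1,v_2,v_4], [v_1,v_3,v_4], [v_1,v_3,v_5]

so the chain groups are C_0 ≅ Z^6, C_1 ≅ Z^12, C_2 ≅ Z^6.

The boundary map ∂_1: C_1 → C_0 is given by ∂[p,q] = [q] − [p].
The resulting 6×12 matrix has rank 5, and its Smith normal form has invariant factors (1,1,1,1,1).

∂_2: C_2 → C_1 acts by ∂[p,q,r] = [q,r] − [p,r] + [p,q]. For instance
  ∂[v_1,v_2,v_4] = [v_2,v_4] − [v_1,v_4] + [v_1,v_2],
  ∂[v_1,v_3,v_4] = [v_3,v_4] − [v_1,v_4] + [v_1,v_3].
This gives a 12×6 integer matrix of rank 6; reducing to Smith normal form yields diagonal entries (1,1,1,1,1,1).

Reading off H_k = ker ∂_k / im ∂_{k+1}:

  H_0: rank C_0 − rank ∂_1 = 6 − 5 = 1, and the invariant factors of ∂_1 are all 1, so H_0 = Z.
  H_1: rank ker ∂_1 − rank ∂_2 = (12 − 5) − 6 = 1, and the invariant factors of ∂_2 are all 1, so H_1 = Z.
  H_2: rank ker ∂_2 − rank ∂_3 = (6 − 6) − 0 = 0, and there is no ∂_3, so H_2 = 0.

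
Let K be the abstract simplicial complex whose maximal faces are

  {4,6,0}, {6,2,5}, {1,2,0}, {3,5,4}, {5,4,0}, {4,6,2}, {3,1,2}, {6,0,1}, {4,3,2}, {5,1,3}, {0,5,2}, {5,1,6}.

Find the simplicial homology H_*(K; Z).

H_0 ≅ Z,  H_1 ≅ Z/2,  H_2 = 0.

Fix the vertex order 0 < 1 < 2 < 3 < 4 < 5 < 6 and write every simplex with vertices in increasing order. Then dim K = 2 and the simplices of K are:

  0-simplices (7): [0], [1], [2], [3], [4], [5], [6]
  1-simplices (18): [0,1], [0,2], [0,4], [0,5], [0,6], [1,2], [1,3], [1,5], [1,6], [2,3], [2,4], [2,5], [2,6], [3,4], [3,5], [4,5], [4,6], [5,6]
  2-simplices (12): [0,1,2], [0,1,6], [0,2,5], [0,4,5], [0,4,6], [1,2,3], [1,3,5], [1,5,6], [2,3,4], [2,4,6], [2,5,6], [3,4,5]

giving chain groups C_0 ≅ Z^7, C_1 ≅ Z^18, C_2 ≅ Z^12.

The boundary map ∂_1: C_1 → C_0 is given by ∂[p,q] = [q] − [p]. For instance
  ∂[0,4] = [4] − [0].
The resulting 7×18 matrix has rank 6, and its Smith normal form has invariant factors (1,1,1,1,1,1).

The boundary map ∂_2: C_2 → C_1 maps a triangle to the signed sum of its edges. For instance
  ∂[0,2,5] = [2,5] − [0,5] + [0,2],
  ∂[1,5,6] = [5,6] − [1,6] + [1,5].
The resulting 18×12 matrix has rank 12, and its Smith normal form has invariant factors (1,1,1,1,1,1,1,1,1,1,1,2).

From H_k ≅ ker(∂_k) / im(∂_{k+1}) we obtain:

  H_0: rank C_0 − rank ∂_1 = 7 − 6 = 1, and the invariant factors of ∂_1 are all 1, so H_0 = Z.
  H_1: rank ker ∂_1 − rank ∂_2 = (18 − 6) − 12 = 0, and ∂_2 has invariant factor 2 > 1, so H_1 = Z/2.
  H_2: rank ker ∂_2 − rank ∂_3 = (12 − 12) − 0 = 0, and there is no ∂_3, so H_2 = 0.

As a check, the Euler characteristic is 7 − 18 + 12 = 1, which agrees with 1 − 0 + 0 = 1.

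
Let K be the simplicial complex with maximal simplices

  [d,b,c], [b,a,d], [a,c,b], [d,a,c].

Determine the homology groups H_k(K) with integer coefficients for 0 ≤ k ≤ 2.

Order the vertices as a < b < c < d. Listing each simplex with vertices in this order, K has dimension 2 with simplices:

  0-simplices (4): a, b, c, d
  1-simplices (6): ab, ac, ad, bc, bd, cd
  2-simplices (4): abc, abd, acd, bcd

Hence C_0 ≅ Z^4, C_1 ≅ Z^6, C_2 ≅ Z^4.

The boundary map ∂_1: C_1 → C_0 maps an edge to its endpoints' difference, ∂[p,q] = q − p.
This gives a 4×6 integer matrix of rank 3; reducing to Smith normal form yields diagonal entries (1,1,1).

The boundary map ∂_2: C_2 → C_1 acts by ∂[p,q,r] = [q,r] − [p,r] + [p,q]. For instance
  ∂abd = bd − ad + ab,
  ∂abc = bc − ac + ab.
The resulting 6×4 matrix has rank 3, and its Smith normal form has invariant factors (1,1,1).

From H_k ≅ ker(∂_k) / im(∂_{k+1}) we obtain:

  H_0: rank C_0 − rank ∂_1 = 4 − 3 = 1, and the invariant factors of ∂_1 are all 1, so H_0 ≅ Z.
  H_1: rank ker ∂_1 − rank ∂_2 = (6 − 3) − 3 = 0, and the invariant factors of ∂_2 are all 1, so H_1 ≅ 0.
  H_2: rank ker ∂_2 − rank ∂_3 = (4 − 3) − 0 = 1, and there is no ∂_3, so H_2 ≅ Z.

As a check, the Euler characteristic is 4 − 6 + 4 = 2, which agrees with 1 − 0 + 1 = 2.

H_0 ≅ Z,  H_1 = 0,  H_2 ≅ Z.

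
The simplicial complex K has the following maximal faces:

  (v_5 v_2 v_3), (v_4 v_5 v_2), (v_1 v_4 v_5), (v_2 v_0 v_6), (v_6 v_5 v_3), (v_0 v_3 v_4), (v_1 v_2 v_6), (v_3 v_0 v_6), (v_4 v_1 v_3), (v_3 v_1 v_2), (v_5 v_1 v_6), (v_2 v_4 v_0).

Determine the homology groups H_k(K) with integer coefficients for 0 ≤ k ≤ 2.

H_0 ≅ Z,  H_1 ≅ Z/2,  H_2 = 0.

Fix the vertex order v_0 < v_1 < v_2 < v_3 < v_4 < v_5 < v_6 and write every simplex with vertices in increasing order. Then dim K = 2 and the simplices of K are:

  0-simplices (7): [v_0], [v_1], [v_2], [v_3], [v_4], [v_5], [v_6]
  1-simplices (18): (18 of them)
  2-simplices (12): (12 of them)

giving chain groups C_0 ≅ Z^7, C_1 ≅ Z^18, C_2 ≅ Z^12.

The boundary map ∂_1: C_1 → C_0 sends each edge [p,q] (with p < q) to q − p.
As a 7×18 matrix over Z this has rank 6, with invariant factors (1,1,1,1,1,1).

The boundary map ∂_2: C_2 → C_1 acts by ∂[p,q,r] = [q,r] − [p,r] + [p,q]. For instance
  ∂[v_2,v_3,v_5] = [v_3,v_5] − [v_2,v_5] + [v_2,v_3],
  ∂[v_0,v_3,v_4] = [v_3,v_4] − [v_0,v_4] + [v_0,v_3].
As a 18×12 matrix over Z this has rank 12, with invariant factors (1,1,1,1,1,1,1,1,1,1,1,2).

Now H_k = ker ∂_k / im ∂_{k+1}, so:

  H_0: rank C_0 − rank ∂_1 = 7 − 6 = 1, and the invariant factors of ∂_1 are all 1, so H_0 = Z.
  H_1: rank ker ∂_1 − rank ∂_2 = (18 − 6) − 12 = 0, and ∂_2 has invariant factor 2 > 1, so H_1 = Z/2.
  H_2: rank ker ∂_2 − rank ∂_3 = (12 − 12) − 0 = 0, and there is no ∂_3, so H_2 = 0.

As a check, the Euler characteristic is 7 − 18 + 12 = 1, which agrees with 1 − 0 + 0 = 1.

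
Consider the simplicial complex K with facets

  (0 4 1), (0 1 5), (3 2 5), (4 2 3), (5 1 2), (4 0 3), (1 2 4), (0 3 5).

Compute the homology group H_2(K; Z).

H_2 = Z.

Order the vertices as 0 < 1 < 2 < 3 < 4 < 5. Listing each simplex with vertices in this order, K has dimension 2 with simplices:

  0-simplices (6): [0], [1], [2], [3], [4], [5]
  1-simplices (12): [0,1], [0,3], [0,4], [0,5], [1,2], [1,4], [1,5], [2,3], [2,4], [2,5], [3,4], [3,5]
  2-simplices (8): [0,1,4], [0,1,5], [0,3,4], [0,3,5], [1,2,4], [1,2,5], [2,3,4], [2,3,5]

Hence C_0 ≅ Z^6, C_1 ≅ Z^12, C_2 ≅ Z^8.

The boundary map ∂_1: C_1 → C_0 maps an edge to its endpoints' difference, ∂[p,q] = q − p. For instance
  ∂[3,4] = [4] − [3].
The 6×12 boundary matrix has rank 5 and Smith normal form diag(1,1,1,1,1).

The boundary map ∂_2: C_2 → C_1 sends each 2-simplex [p,q,r] to [q,r] − [p,r] + [p,q]. For instance
  ∂[0,3,4] = [3,4] − [0,4] + [0,3],
  ∂[1,2,4] = [2,4] − [1,4] + [1,2].
As a 12×8 matrix over Z this has rank 7, with invariant factors (1,1,1,1,1,1,1).

From H_k ≅ ker(∂_k) / im(∂_{k+1}) we obtain:

  H_2: rank ker ∂_2 − rank ∂_3 = (8 − 7) − 0 = 1, and there is no ∂_3, so H_2 = Z.

(K is a triangulation of the 2-sphere S^2.)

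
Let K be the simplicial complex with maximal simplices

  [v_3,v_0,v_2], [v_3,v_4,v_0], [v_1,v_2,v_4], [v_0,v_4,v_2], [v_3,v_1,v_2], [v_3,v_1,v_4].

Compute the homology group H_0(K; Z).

K has 5 vertices, 9 edges, 6 triangles.
rank ∂_0 = 0, rank ∂_1 = 4 ⇒ b_0 = 5 − 0 − 4 = 1; all invariant factors of ∂_1 are 1 so no torsion. So H_0 ≅ Z.

H_0 = Z.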